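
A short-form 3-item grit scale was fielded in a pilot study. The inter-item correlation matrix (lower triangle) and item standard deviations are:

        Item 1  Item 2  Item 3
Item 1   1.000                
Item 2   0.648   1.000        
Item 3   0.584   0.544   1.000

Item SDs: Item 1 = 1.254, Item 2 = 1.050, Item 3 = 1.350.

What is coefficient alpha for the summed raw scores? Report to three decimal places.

Σσ²ᵢ = 1.254² + 1.050² + 1.350² = 4.4975
Covariances σ_ij = r_ij · s_i · s_j:
  σ(Item 1,Item 2) = 0.648 × 1.254 × 1.050 = 0.8532
  σ(Item 1,Item 3) = 0.584 × 1.254 × 1.350 = 0.9887
  σ(Item 2,Item 3) = 0.544 × 1.050 × 1.350 = 0.7711
σ²_T = Σσ²ᵢ + 2·Σσ_ij = 4.4975 + 2 × 2.6130 = 9.7235
α = (3/2)·(1 − 4.4975/9.7235) = 0.806

α = 0.806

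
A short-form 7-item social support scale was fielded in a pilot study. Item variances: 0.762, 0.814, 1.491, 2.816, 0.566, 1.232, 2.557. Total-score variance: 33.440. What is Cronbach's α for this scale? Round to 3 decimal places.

Σσᵢ² = 0.762 + 0.814 + 1.491 + 2.816 + 0.566 + 1.232 + 2.557 = 10.238
α = (k/(k−1))·(1 − Σσᵢ²/total variance) = (7/6)·(1 − 10.238/33.440) = 0.809

α = 0.809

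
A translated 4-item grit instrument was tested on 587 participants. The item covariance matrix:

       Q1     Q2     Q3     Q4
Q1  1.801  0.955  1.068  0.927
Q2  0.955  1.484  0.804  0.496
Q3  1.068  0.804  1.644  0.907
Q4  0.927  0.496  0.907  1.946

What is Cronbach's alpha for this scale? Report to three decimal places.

sum of item variances = 1.801 + 1.484 + 1.644 + 1.946 = 6.875
Sum of off-diagonal covariances = 5.157
Var(T) = 6.875 + 2 × 5.157 = 17.189
α = (k/(k−1))·(1 − sum of item variances/Var(T)) = (4/3)·(1 − 6.875/17.189) = 0.800

α = 0.800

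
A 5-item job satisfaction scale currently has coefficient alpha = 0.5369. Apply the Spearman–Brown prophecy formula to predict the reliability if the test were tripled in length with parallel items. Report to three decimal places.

Length factor m = 3
α' = m·α / (1 + (m−1)·α)
   = 3 × 0.5369 / (1 + (3 − 1) × 0.5369)
   = 1.6107 / 2.0738 = 0.777

predicted reliability = 0.777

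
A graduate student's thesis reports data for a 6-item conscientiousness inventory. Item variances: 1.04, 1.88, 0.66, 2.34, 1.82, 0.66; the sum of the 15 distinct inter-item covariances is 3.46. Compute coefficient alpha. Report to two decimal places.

coefficient alpha = 0.54

sum of item variances = 1.04 + 1.88 + 0.66 + 2.34 + 1.82 + 0.66 = 8.40
Sum of distinct covariances = 3.46
σ²_total = sum of item variances + 2·Σcov = 8.40 + 2 × 3.46 = 15.32
α = (6/5)·(1 − 8.40/15.32) = 0.54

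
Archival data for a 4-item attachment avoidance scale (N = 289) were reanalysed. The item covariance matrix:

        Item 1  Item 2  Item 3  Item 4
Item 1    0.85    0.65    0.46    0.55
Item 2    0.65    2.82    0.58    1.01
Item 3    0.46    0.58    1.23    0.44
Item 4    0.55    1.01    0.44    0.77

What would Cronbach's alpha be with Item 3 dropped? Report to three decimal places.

Remaining items: Item 1, Item 2, Item 4 (k = 3).
sum of item variances = 0.85 + 2.82 + 0.77 = 4.44
σ²_T = 4.44 + 2 × 2.21 = 8.86
α (item deleted) = (3/2)·(1 − 4.44/8.86) = 0.748

Cronbach's alpha = 0.748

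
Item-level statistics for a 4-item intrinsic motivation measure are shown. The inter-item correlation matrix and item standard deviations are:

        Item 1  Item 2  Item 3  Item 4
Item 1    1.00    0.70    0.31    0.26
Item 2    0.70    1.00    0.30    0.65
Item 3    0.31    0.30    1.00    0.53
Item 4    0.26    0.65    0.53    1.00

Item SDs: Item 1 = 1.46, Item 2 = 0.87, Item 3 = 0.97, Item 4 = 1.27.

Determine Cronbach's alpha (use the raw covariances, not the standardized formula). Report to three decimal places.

Cronbach's alpha = 0.744

Σσ²ᵢ = 1.46² + 0.87² + 0.97² + 1.27² = 5.4423
Covariances σ_ij = r_ij · s_i · s_j:
  σ(Item 1,Item 2) = 0.70 × 1.46 × 0.87 = 0.8891
  σ(Item 1,Item 3) = 0.31 × 1.46 × 0.97 = 0.4390
  σ(Item 1,Item 4) = 0.26 × 1.46 × 1.27 = 0.4821
  σ(Item 2,Item 3) = 0.30 × 0.87 × 0.97 = 0.2532
  σ(Item 2,Item 4) = 0.65 × 0.87 × 1.27 = 0.7182
  σ(Item 3,Item 4) = 0.53 × 0.97 × 1.27 = 0.6529
σ²_T = Σσ²ᵢ + 2·Σσ_ij = 5.4423 + 2 × 3.4345 = 12.3113
α = (4/3)·(1 − 5.4423/12.3113) = 0.744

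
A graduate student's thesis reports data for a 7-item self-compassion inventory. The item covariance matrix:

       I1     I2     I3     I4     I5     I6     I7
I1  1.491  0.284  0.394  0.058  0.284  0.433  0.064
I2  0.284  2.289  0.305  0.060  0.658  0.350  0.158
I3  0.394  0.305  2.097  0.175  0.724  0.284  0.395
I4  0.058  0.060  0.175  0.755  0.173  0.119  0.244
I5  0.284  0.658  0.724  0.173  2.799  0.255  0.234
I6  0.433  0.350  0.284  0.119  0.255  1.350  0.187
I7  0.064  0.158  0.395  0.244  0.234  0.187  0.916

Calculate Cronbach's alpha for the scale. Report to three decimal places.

Cronbach's alpha = 0.583

Σσᵢ² = 1.491 + 2.289 + 2.097 + 0.755 + 2.799 + 1.350 + 0.916 = 11.697
Sum of off-diagonal covariances = 5.838
σ²_total = 11.697 + 2 × 5.838 = 23.373
α = (k/(k−1))·(1 − Σσᵢ²/σ²_total) = (7/6)·(1 − 11.697/23.373) = 0.583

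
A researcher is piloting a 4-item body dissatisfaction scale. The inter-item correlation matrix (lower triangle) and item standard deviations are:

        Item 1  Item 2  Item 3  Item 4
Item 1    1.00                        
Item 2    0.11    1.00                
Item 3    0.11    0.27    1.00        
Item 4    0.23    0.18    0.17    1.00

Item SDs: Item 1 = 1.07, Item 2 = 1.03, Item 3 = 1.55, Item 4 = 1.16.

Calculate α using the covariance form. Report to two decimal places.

Σσ²ᵢ = 1.07² + 1.03² + 1.55² + 1.16² = 5.9539
Covariances σ_ij = r_ij · s_i · s_j:
  σ(Item 1,Item 2) = 0.11 × 1.07 × 1.03 = 0.1212
  σ(Item 1,Item 3) = 0.11 × 1.07 × 1.55 = 0.1824
  σ(Item 1,Item 4) = 0.23 × 1.07 × 1.16 = 0.2855
  σ(Item 2,Item 3) = 0.27 × 1.03 × 1.55 = 0.4311
  σ(Item 2,Item 4) = 0.18 × 1.03 × 1.16 = 0.2151
  σ(Item 3,Item 4) = 0.17 × 1.55 × 1.16 = 0.3057
σ²_T = Σσ²ᵢ + 2·Σσ_ij = 5.9539 + 2 × 1.5410 = 9.0359
α = (4/3)·(1 − 5.9539/9.0359) = 0.45

α = 0.45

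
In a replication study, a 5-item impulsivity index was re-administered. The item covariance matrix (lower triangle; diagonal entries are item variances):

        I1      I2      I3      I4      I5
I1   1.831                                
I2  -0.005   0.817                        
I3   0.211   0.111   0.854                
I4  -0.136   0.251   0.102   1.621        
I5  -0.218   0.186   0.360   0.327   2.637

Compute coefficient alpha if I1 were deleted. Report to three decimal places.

Remaining items: I2, I3, I4, I5 (k = 4).
sum of item variances = 0.817 + 0.854 + 1.621 + 2.637 = 5.929
σ²_T = 5.929 + 2 × 1.337 = 8.603
α (item deleted) = (4/3)·(1 − 5.929/8.603) = 0.414

α = 0.414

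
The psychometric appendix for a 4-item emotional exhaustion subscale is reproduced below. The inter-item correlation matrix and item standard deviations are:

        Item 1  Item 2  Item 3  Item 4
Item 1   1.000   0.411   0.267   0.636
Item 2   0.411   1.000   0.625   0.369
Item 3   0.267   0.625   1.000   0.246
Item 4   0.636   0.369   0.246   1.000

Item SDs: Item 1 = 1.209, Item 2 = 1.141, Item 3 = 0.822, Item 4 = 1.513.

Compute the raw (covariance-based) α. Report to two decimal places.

α = 0.74

Σσ²ᵢ = 1.209² + 1.141² + 0.822² + 1.513² = 5.7284
Covariances σ_ij = r_ij · s_i · s_j:
  σ(Item 1,Item 2) = 0.411 × 1.209 × 1.141 = 0.5670
  σ(Item 1,Item 3) = 0.267 × 1.209 × 0.822 = 0.2653
  σ(Item 1,Item 4) = 0.636 × 1.209 × 1.513 = 1.1634
  σ(Item 2,Item 3) = 0.625 × 1.141 × 0.822 = 0.5862
  σ(Item 2,Item 4) = 0.369 × 1.141 × 1.513 = 0.6370
  σ(Item 3,Item 4) = 0.246 × 0.822 × 1.513 = 0.3059
σ²_T = Σσ²ᵢ + 2·Σσ_ij = 5.7284 + 2 × 3.5248 = 12.7780
α = (4/3)·(1 − 5.7284/12.7780) = 0.74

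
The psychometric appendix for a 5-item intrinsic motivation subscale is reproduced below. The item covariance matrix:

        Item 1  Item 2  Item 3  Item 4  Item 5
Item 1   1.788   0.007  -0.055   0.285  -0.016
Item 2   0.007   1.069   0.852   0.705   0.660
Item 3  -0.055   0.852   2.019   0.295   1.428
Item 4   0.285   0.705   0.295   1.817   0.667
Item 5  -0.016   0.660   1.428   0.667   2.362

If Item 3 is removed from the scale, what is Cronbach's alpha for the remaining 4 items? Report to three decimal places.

Remaining items: Item 1, Item 2, Item 4, Item 5 (k = 4).
sum of item variances = 1.788 + 1.069 + 1.817 + 2.362 = 7.036
total variance = 7.036 + 2 × 2.308 = 11.652
α (item deleted) = (4/3)·(1 − 7.036/11.652) = 0.528

α = 0.528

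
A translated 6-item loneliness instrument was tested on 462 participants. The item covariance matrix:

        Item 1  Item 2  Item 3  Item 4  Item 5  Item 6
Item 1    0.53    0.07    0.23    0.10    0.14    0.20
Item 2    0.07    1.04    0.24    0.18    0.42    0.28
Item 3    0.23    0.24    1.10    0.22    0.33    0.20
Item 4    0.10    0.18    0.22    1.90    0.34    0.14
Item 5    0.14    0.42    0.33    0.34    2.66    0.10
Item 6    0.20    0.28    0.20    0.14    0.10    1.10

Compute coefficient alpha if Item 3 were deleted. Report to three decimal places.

coefficient alpha = 0.441

Remaining items: Item 1, Item 2, Item 4, Item 5, Item 6 (k = 5).
Σσᵢ² = 0.53 + 1.04 + 1.90 + 2.66 + 1.10 = 7.23
Var(T) = 7.23 + 2 × 1.97 = 11.17
α (item deleted) = (5/4)·(1 − 7.23/11.17) = 0.441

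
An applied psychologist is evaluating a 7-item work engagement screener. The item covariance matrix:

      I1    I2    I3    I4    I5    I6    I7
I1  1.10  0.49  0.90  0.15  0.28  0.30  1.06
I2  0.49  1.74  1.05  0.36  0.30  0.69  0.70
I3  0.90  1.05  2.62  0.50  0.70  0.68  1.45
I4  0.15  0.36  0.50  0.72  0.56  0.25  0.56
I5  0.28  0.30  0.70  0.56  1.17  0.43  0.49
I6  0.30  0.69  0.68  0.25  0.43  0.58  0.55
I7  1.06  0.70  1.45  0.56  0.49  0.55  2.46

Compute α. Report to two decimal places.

sum of item variances = 1.10 + 1.74 + 2.62 + 0.72 + 1.17 + 0.58 + 2.46 = 10.39
Sum of off-diagonal covariances = 12.45
σ²_T = 10.39 + 2 × 12.45 = 35.29
α = (k/(k−1))·(1 − sum of item variances/σ²_T) = (7/6)·(1 − 10.39/35.29) = 0.82

α = 0.82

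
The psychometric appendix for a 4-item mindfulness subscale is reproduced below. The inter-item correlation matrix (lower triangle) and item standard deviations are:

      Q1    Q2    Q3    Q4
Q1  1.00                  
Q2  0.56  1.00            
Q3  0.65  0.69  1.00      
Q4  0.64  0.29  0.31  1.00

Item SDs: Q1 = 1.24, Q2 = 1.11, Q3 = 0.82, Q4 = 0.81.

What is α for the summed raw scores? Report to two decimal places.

α = 0.81

Σσ²ᵢ = 1.24² + 1.11² + 0.82² + 0.81² = 4.0982
Covariances σ_ij = r_ij · s_i · s_j:
  σ(Q1,Q2) = 0.56 × 1.24 × 1.11 = 0.7708
  σ(Q1,Q3) = 0.65 × 1.24 × 0.82 = 0.6609
  σ(Q1,Q4) = 0.64 × 1.24 × 0.81 = 0.6428
  σ(Q2,Q3) = 0.69 × 1.11 × 0.82 = 0.6280
  σ(Q2,Q4) = 0.29 × 1.11 × 0.81 = 0.2607
  σ(Q3,Q4) = 0.31 × 0.82 × 0.81 = 0.2059
σ²_T = Σσ²ᵢ + 2·Σσ_ij = 4.0982 + 2 × 3.1691 = 10.4364
α = (4/3)·(1 − 4.0982/10.4364) = 0.81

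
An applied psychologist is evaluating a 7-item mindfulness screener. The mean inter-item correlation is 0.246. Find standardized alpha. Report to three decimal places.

standardized alpha = 0.695

Standardized α = k·r̄ / (1 + (k−1)·r̄) = 7 × 0.246 / (1 + 6 × 0.246)
  = 1.7220 / 2.4760 = 0.695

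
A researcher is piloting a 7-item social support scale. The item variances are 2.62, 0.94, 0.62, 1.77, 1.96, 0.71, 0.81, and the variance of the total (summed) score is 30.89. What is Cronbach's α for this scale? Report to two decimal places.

α = 0.81

sum of item variances = 2.62 + 0.94 + 0.62 + 1.77 + 1.96 + 0.71 + 0.81 = 9.43
α = (k/(k−1))·(1 − sum of item variances/Var(T)) = (7/6)·(1 − 9.43/30.89) = 0.81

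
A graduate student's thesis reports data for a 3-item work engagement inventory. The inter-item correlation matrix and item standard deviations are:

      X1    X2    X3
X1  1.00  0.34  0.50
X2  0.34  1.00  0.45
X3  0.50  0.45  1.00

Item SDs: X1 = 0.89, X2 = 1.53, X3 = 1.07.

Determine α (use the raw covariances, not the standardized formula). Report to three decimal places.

α = 0.659

Σσ²ᵢ = 0.89² + 1.53² + 1.07² = 4.2779
Covariances σ_ij = r_ij · s_i · s_j:
  σ(X1,X2) = 0.34 × 0.89 × 1.53 = 0.4630
  σ(X1,X3) = 0.50 × 0.89 × 1.07 = 0.4762
  σ(X2,X3) = 0.45 × 1.53 × 1.07 = 0.7367
σ²_T = Σσ²ᵢ + 2·Σσ_ij = 4.2779 + 2 × 1.6759 = 7.6297
α = (3/2)·(1 − 4.2779/7.6297) = 0.659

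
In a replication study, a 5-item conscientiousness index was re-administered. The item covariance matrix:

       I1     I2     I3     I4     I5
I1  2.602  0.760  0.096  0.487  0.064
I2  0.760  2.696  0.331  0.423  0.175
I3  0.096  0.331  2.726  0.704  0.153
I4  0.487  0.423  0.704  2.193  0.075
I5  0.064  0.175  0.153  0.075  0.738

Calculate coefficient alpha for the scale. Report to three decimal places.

Σσᵢ² = 2.602 + 2.696 + 2.726 + 2.193 + 0.738 = 10.955
Σ_{i<j} σ_ij = 3.268
σ²_total = 10.955 + 2 × 3.268 = 17.491
α = (k/(k−1))·(1 − Σσᵢ²/σ²_total) = (5/4)·(1 − 10.955/17.491) = 0.467

α = 0.467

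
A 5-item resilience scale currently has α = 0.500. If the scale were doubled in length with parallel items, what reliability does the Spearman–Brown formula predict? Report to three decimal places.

Length factor m = 2
α' = m·α / (1 + (m−1)·α)
   = 2 × 0.500 / (1 + (2 − 1) × 0.500)
   = 1.0000 / 1.5000 = 0.667

predicted reliability = 0.667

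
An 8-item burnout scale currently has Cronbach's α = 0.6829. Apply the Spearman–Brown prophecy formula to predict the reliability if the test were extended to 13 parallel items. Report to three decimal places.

predicted reliability = 0.778

Length factor m = 13/8 = 1.6250
α' = m·α / (1 + (m−1)·α)
   = 13/8 × 0.6829 / (1 + (13/8 − 1) × 0.6829)
   = 1.1097 / 1.4268 = 0.778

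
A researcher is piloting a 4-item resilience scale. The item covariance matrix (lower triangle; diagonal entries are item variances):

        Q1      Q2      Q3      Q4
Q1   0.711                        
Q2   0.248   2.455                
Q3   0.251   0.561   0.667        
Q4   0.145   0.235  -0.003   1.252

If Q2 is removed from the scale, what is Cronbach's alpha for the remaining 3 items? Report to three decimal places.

Cronbach's alpha = 0.345

Remaining items: Q1, Q3, Q4 (k = 3).
Σσ²ᵢ = 0.711 + 0.667 + 1.252 = 2.630
σ²_total = 2.630 + 2 × 0.393 = 3.416
α (item deleted) = (3/2)·(1 − 2.630/3.416) = 0.345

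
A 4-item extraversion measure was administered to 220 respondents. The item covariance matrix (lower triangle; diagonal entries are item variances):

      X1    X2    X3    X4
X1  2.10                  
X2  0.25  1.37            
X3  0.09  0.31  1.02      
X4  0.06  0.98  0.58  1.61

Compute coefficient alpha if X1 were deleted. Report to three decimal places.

Remaining items: X2, X3, X4 (k = 3).
ΣVar(i) = 1.37 + 1.02 + 1.61 = 4.00
σ²_total = 4.00 + 2 × 1.87 = 7.74
α (item deleted) = (3/2)·(1 − 4.00/7.74) = 0.725

α = 0.725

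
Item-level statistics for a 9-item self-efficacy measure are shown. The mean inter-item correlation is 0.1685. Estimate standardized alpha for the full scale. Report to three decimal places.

Standardized α = k·r̄ / (1 + (k−1)·r̄) = 9 × 0.1685 / (1 + 8 × 0.1685)
  = 1.5165 / 2.3480 = 0.646

standardized alpha = 0.646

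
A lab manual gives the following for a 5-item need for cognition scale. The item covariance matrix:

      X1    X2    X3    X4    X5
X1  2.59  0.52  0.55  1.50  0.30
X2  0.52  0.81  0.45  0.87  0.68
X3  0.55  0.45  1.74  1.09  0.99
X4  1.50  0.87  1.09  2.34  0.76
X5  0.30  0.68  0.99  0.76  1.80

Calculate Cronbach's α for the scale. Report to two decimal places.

Σσ²ᵢ = 2.59 + 0.81 + 1.74 + 2.34 + 1.80 = 9.28
Sum of off-diagonal covariances = 7.71
σ²_total = 9.28 + 2 × 7.71 = 24.70
α = (k/(k−1))·(1 − Σσ²ᵢ/σ²_total) = (5/4)·(1 − 9.28/24.70) = 0.78

Cronbach's α = 0.78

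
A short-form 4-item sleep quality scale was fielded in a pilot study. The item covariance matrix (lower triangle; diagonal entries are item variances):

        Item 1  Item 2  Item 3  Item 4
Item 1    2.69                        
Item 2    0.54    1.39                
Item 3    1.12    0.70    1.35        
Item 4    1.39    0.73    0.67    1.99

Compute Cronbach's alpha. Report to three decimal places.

Cronbach's alpha = 0.775

sum of item variances = 2.69 + 1.39 + 1.35 + 1.99 = 7.42
Sum of the distinct covariances = 5.15
total variance = 7.42 + 2 × 5.15 = 17.72
α = (k/(k−1))·(1 − sum of item variances/total variance) = (4/3)·(1 − 7.42/17.72) = 0.775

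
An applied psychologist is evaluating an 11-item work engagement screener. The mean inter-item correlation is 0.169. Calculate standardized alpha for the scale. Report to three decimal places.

Standardized α = k·r̄ / (1 + (k−1)·r̄) = 11 × 0.169 / (1 + 10 × 0.169)
  = 1.8590 / 2.6900 = 0.691

standardized alpha = 0.691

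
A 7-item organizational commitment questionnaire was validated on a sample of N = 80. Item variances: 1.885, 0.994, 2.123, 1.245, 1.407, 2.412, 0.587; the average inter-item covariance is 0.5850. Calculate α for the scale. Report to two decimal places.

ΣVar(i) = 1.885 + 0.994 + 2.123 + 1.245 + 1.407 + 2.412 + 0.587 = 10.653
Sum of the 21 distinct covariances = 21 × 0.5850 = 12.2850
σ²_T = ΣVar(i) + 2·Σcov = 10.653 + 2 × 12.2850 = 35.2230
α = (7/6)·(1 − 10.653/35.2230) = 0.81

α = 0.81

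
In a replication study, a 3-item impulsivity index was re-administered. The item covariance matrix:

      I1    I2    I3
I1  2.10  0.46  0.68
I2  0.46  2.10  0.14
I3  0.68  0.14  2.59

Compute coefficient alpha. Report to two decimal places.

coefficient alpha = 0.41

Σσ²ᵢ = 2.10 + 2.10 + 2.59 = 6.79
Sum of the distinct covariances = 1.28
Var(T) = 6.79 + 2 × 1.28 = 9.35
α = (k/(k−1))·(1 − Σσ²ᵢ/Var(T)) = (3/2)·(1 − 6.79/9.35) = 0.41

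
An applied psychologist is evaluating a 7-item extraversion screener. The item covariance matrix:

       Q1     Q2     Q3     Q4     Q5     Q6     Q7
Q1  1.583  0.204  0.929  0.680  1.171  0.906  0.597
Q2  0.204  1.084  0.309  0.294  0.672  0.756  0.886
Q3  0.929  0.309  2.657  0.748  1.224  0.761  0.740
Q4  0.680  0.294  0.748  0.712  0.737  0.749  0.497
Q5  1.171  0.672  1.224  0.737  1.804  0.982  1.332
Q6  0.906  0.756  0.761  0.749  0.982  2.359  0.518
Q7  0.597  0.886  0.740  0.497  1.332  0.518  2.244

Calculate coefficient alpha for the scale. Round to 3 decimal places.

sum of item variances = 1.583 + 1.084 + 2.657 + 0.712 + 1.804 + 2.359 + 2.244 = 12.443
Sum of the distinct covariances = 15.692
total variance = 12.443 + 2 × 15.692 = 43.827
α = (k/(k−1))·(1 − sum of item variances/total variance) = (7/6)·(1 − 12.443/43.827) = 0.835

coefficient alpha = 0.835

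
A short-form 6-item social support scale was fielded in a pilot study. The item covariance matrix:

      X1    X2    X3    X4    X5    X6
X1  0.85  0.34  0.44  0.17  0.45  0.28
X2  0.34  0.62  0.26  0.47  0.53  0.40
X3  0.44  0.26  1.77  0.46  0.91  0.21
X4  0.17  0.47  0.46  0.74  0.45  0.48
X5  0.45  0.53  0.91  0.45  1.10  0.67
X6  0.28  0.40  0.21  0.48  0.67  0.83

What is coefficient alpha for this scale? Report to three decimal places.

ΣVar(i) = 0.85 + 0.62 + 1.77 + 0.74 + 1.10 + 0.83 = 5.91
Sum of off-diagonal covariances = 6.52
σ²_T = 5.91 + 2 × 6.52 = 18.95
α = (k/(k−1))·(1 − ΣVar(i)/σ²_T) = (6/5)·(1 − 5.91/18.95) = 0.826

α = 0.826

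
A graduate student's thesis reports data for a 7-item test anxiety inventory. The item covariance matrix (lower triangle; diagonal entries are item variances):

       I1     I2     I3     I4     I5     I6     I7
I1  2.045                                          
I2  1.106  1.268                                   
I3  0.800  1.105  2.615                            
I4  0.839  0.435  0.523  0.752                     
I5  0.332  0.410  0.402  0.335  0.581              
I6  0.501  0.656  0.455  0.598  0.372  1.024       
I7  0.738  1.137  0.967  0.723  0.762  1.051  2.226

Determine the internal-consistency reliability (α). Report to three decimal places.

ΣVar(i) = 2.045 + 1.268 + 2.615 + 0.752 + 0.581 + 1.024 + 2.226 = 10.511
Sum of off-diagonal covariances = 14.247
Var(T) = 10.511 + 2 × 14.247 = 39.005
α = (k/(k−1))·(1 − ΣVar(i)/Var(T)) = (7/6)·(1 − 10.511/39.005) = 0.852

α = 0.852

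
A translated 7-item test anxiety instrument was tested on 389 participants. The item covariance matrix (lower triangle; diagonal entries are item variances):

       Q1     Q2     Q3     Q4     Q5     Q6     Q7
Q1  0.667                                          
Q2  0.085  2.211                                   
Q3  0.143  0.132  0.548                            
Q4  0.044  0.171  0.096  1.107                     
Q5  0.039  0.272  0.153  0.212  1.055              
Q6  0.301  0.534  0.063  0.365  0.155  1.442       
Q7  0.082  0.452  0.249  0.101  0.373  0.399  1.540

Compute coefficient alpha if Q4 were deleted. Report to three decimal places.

coefficient alpha = 0.575

Remaining items: Q1, Q2, Q3, Q5, Q6, Q7 (k = 6).
sum of item variances = 0.667 + 2.211 + 0.548 + 1.055 + 1.442 + 1.540 = 7.463
σ²_T = 7.463 + 2 × 3.432 = 14.327
α (item deleted) = (6/5)·(1 − 7.463/14.327) = 0.575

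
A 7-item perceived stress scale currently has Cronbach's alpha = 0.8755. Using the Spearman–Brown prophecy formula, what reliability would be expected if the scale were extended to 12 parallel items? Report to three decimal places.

Length factor m = 12/7 = 1.7143
α' = m·α / (1 + (m−1)·α)
   = 12/7 × 0.8755 / (1 + (12/7 − 1) × 0.8755)
   = 1.5009 / 1.6254 = 0.923

predicted reliability = 0.923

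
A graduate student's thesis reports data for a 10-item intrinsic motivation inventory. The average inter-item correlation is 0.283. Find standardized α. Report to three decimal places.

Standardized α = k·r̄ / (1 + (k−1)·r̄) = 10 × 0.283 / (1 + 9 × 0.283)
  = 2.8300 / 3.5470 = 0.798

α = 0.798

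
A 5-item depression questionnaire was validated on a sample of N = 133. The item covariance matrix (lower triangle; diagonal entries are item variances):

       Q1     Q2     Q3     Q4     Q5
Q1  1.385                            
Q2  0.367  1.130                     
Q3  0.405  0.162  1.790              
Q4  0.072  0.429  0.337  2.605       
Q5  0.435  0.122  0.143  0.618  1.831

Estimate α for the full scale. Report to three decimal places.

Σσᵢ² = 1.385 + 1.130 + 1.790 + 2.605 + 1.831 = 8.741
Sum of off-diagonal covariances = 3.090
total variance = 8.741 + 2 × 3.090 = 14.921
α = (k/(k−1))·(1 − Σσᵢ²/total variance) = (5/4)·(1 − 8.741/14.921) = 0.518

α = 0.518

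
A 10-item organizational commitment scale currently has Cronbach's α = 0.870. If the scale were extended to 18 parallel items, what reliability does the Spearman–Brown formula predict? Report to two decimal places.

Length factor m = 18/10 = 1.8000
α' = m·α / (1 + (m−1)·α)
   = 18/10 × 0.870 / (1 + (18/10 − 1) × 0.870)
   = 1.5660 / 1.6960 = 0.92

predicted reliability = 0.92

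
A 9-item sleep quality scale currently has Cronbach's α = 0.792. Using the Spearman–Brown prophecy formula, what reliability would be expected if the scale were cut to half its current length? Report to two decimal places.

predicted reliability = 0.66

Length factor m = 1/2
α' = m·α / (1 − (1−m)·α)
   = 1/2 × 0.792 / (1 − (1 − 1/2) × 0.792)
   = 0.3960 / 0.6040 = 0.66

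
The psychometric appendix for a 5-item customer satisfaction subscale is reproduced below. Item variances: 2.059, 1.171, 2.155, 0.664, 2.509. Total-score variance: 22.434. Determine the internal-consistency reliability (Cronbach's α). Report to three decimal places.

α = 0.773

sum of item variances = 2.059 + 1.171 + 2.155 + 0.664 + 2.509 = 8.558
α = (k/(k−1))·(1 − sum of item variances/Var(T)) = (5/4)·(1 − 8.558/22.434) = 0.773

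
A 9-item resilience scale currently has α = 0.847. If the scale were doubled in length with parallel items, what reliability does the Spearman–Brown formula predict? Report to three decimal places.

predicted reliability = 0.917

Length factor m = 2
α' = m·α / (1 + (m−1)·α)
   = 2 × 0.847 / (1 + (2 − 1) × 0.847)
   = 1.6940 / 1.8470 = 0.917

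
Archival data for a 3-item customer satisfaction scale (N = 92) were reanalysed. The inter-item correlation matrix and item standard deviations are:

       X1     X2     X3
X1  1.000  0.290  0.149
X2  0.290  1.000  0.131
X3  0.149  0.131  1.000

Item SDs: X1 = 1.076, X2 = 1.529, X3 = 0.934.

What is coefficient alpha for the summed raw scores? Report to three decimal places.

Σσ²ᵢ = 1.076² + 1.529² + 0.934² = 4.3680
Covariances σ_ij = r_ij · s_i · s_j:
  σ(X1,X2) = 0.290 × 1.076 × 1.529 = 0.4771
  σ(X1,X3) = 0.149 × 1.076 × 0.934 = 0.1497
  σ(X2,X3) = 0.131 × 1.529 × 0.934 = 0.1871
σ²_T = Σσ²ᵢ + 2·Σσ_ij = 4.3680 + 2 × 0.8139 = 5.9958
α = (3/2)·(1 − 4.3680/5.9958) = 0.407

α = 0.407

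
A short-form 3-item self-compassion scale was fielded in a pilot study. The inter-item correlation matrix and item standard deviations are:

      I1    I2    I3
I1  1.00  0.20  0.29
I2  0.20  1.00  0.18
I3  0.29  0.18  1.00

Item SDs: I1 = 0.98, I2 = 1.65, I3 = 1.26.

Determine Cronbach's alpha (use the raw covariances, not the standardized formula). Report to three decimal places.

Cronbach's alpha = 0.429

Σσ²ᵢ = 0.98² + 1.65² + 1.26² = 5.2705
Covariances σ_ij = r_ij · s_i · s_j:
  σ(I1,I2) = 0.20 × 0.98 × 1.65 = 0.3234
  σ(I1,I3) = 0.29 × 0.98 × 1.26 = 0.3581
  σ(I2,I3) = 0.18 × 1.65 × 1.26 = 0.3742
σ²_T = Σσ²ᵢ + 2·Σσ_ij = 5.2705 + 2 × 1.0557 = 7.3819
α = (3/2)·(1 − 5.2705/7.3819) = 0.429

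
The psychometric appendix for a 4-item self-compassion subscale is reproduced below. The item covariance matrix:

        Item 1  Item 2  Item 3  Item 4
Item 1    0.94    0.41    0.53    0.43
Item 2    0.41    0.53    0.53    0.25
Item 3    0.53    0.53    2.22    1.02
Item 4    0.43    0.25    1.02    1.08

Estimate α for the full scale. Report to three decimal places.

Σσ²ᵢ = 0.94 + 0.53 + 2.22 + 1.08 = 4.77
Sum of off-diagonal covariances = 3.17
total variance = 4.77 + 2 × 3.17 = 11.11
α = (k/(k−1))·(1 − Σσ²ᵢ/total variance) = (4/3)·(1 − 4.77/11.11) = 0.761

α = 0.761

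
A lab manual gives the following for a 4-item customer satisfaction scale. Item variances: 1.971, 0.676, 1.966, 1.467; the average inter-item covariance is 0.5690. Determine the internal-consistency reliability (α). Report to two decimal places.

α = 0.71

ΣVar(i) = 1.971 + 0.676 + 1.966 + 1.467 = 6.080
Sum of the 6 distinct covariances = 6 × 0.5690 = 3.4140
σ²_T = ΣVar(i) + 2·Σcov = 6.080 + 2 × 3.4140 = 12.9080
α = (4/3)·(1 − 6.080/12.9080) = 0.71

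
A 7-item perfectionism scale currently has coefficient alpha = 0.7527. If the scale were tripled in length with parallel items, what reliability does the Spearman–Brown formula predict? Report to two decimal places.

Length factor m = 3
α' = m·α / (1 + (m−1)·α)
   = 3 × 0.7527 / (1 + (3 − 1) × 0.7527)
   = 2.2581 / 2.5054 = 0.90

predicted reliability = 0.90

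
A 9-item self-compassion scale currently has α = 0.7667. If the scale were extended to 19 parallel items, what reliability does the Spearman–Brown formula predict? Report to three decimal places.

predicted reliability = 0.874

Length factor m = 19/9 = 2.1111
α' = m·α / (1 + (m−1)·α)
   = 19/9 × 0.7667 / (1 + (19/9 − 1) × 0.7667)
   = 1.6186 / 1.8519 = 0.874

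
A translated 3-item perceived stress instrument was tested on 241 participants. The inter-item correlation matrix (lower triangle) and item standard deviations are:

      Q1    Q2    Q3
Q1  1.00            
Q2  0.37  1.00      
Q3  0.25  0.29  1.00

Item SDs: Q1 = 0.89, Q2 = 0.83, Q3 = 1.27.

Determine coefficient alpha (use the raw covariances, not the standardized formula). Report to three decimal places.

α = 0.537

Σσ²ᵢ = 0.89² + 0.83² + 1.27² = 3.0939
Covariances σ_ij = r_ij · s_i · s_j:
  σ(Q1,Q2) = 0.37 × 0.89 × 0.83 = 0.2733
  σ(Q1,Q3) = 0.25 × 0.89 × 1.27 = 0.2826
  σ(Q2,Q3) = 0.29 × 0.83 × 1.27 = 0.3057
σ²_T = Σσ²ᵢ + 2·Σσ_ij = 3.0939 + 2 × 0.8616 = 4.8171
α = (3/2)·(1 − 3.0939/4.8171) = 0.537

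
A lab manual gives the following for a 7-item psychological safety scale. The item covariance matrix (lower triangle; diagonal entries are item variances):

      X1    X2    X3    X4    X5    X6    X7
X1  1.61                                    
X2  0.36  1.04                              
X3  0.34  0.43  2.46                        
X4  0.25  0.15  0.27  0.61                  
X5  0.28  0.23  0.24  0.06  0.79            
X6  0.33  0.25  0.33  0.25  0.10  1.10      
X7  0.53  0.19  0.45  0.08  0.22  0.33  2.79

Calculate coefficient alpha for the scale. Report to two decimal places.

sum of item variances = 1.61 + 1.04 + 2.46 + 0.61 + 0.79 + 1.10 + 2.79 = 10.40
Sum of off-diagonal covariances = 5.67
total variance = 10.40 + 2 × 5.67 = 21.74
α = (k/(k−1))·(1 − sum of item variances/total variance) = (7/6)·(1 − 10.40/21.74) = 0.61

α = 0.61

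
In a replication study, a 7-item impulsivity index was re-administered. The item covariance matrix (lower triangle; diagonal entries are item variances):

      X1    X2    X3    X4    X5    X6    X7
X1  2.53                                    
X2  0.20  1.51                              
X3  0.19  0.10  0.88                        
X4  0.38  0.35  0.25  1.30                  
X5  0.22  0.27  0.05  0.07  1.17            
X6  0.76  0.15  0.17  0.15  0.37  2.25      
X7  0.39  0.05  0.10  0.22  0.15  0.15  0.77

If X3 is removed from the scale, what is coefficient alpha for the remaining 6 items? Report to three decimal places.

coefficient alpha = 0.539

Remaining items: X1, X2, X4, X5, X6, X7 (k = 6).
Σσ²ᵢ = 2.53 + 1.51 + 1.30 + 1.17 + 2.25 + 0.77 = 9.53
σ²_total = 9.53 + 2 × 3.88 = 17.29
α (item deleted) = (6/5)·(1 − 9.53/17.29) = 0.539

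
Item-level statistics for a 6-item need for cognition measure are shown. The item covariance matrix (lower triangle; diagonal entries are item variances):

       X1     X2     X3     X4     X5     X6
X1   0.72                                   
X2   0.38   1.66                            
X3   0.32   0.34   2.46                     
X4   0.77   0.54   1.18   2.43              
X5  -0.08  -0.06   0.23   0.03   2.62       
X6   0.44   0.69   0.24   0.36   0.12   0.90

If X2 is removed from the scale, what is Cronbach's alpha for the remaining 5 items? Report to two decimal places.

Cronbach's alpha = 0.55

Remaining items: X1, X3, X4, X5, X6 (k = 5).
Σσᵢ² = 0.72 + 2.46 + 2.43 + 2.62 + 0.90 = 9.13
σ²_total = 9.13 + 2 × 3.61 = 16.35
α (item deleted) = (5/4)·(1 − 9.13/16.35) = 0.55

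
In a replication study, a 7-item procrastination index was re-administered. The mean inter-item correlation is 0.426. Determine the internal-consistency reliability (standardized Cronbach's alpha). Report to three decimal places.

α = 0.839

Standardized α = k·r̄ / (1 + (k−1)·r̄) = 7 × 0.426 / (1 + 6 × 0.426)
  = 2.9820 / 3.5560 = 0.839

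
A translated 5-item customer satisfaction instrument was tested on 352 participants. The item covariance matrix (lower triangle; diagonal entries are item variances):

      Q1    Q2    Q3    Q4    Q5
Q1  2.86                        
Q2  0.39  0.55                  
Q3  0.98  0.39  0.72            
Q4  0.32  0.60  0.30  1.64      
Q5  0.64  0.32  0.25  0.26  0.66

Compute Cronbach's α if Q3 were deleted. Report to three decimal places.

α = 0.626

Remaining items: Q1, Q2, Q4, Q5 (k = 4).
sum of item variances = 2.86 + 0.55 + 1.64 + 0.66 = 5.71
Var(T) = 5.71 + 2 × 2.53 = 10.77
α (item deleted) = (4/3)·(1 − 5.71/10.77) = 0.626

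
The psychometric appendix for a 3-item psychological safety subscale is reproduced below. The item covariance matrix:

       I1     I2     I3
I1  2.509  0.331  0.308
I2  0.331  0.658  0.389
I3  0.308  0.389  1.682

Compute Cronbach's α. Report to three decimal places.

Cronbach's α = 0.447

Σσᵢ² = 2.509 + 0.658 + 1.682 = 4.849
Σ_{i<j} σ_ij = 1.028
σ²_T = 4.849 + 2 × 1.028 = 6.905
α = (k/(k−1))·(1 − Σσᵢ²/σ²_T) = (3/2)·(1 − 4.849/6.905) = 0.447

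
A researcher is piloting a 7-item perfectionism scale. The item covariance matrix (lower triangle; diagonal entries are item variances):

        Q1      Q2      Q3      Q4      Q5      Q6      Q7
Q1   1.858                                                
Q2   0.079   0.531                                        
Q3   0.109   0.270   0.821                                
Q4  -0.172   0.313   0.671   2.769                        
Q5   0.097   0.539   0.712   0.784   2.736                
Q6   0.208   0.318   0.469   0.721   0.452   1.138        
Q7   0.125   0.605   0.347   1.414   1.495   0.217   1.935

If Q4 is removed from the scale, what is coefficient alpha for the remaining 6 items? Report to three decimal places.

Remaining items: Q1, Q2, Q3, Q5, Q6, Q7 (k = 6).
ΣVar(i) = 1.858 + 0.531 + 0.821 + 2.736 + 1.138 + 1.935 = 9.019
total variance = 9.019 + 2 × 6.042 = 21.103
α (item deleted) = (6/5)·(1 − 9.019/21.103) = 0.687

α = 0.687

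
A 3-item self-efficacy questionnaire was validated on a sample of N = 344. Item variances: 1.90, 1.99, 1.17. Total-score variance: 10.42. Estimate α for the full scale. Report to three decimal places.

Σσ²ᵢ = 1.90 + 1.99 + 1.17 = 5.06
α = (k/(k−1))·(1 − Σσ²ᵢ/Var(T)) = (3/2)·(1 − 5.06/10.42) = 0.772

α = 0.772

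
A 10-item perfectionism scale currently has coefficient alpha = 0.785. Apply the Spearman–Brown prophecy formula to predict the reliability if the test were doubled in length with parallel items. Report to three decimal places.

predicted reliability = 0.880

Length factor m = 2
α' = m·α / (1 + (m−1)·α)
   = 2 × 0.785 / (1 + (2 − 1) × 0.785)
   = 1.5700 / 1.7850 = 0.880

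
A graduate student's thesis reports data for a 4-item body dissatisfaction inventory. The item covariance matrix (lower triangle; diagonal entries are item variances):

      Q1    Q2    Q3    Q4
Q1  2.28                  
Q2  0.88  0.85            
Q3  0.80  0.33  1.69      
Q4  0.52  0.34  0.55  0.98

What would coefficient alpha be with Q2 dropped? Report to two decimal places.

Remaining items: Q1, Q3, Q4 (k = 3).
ΣVar(i) = 2.28 + 1.69 + 0.98 = 4.95
Var(T) = 4.95 + 2 × 1.87 = 8.69
α (item deleted) = (3/2)·(1 − 4.95/8.69) = 0.65

coefficient alpha = 0.65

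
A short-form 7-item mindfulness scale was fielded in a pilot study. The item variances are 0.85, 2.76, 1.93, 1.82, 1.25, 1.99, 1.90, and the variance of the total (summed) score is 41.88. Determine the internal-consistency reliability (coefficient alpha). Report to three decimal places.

ΣVar(i) = 0.85 + 2.76 + 1.93 + 1.82 + 1.25 + 1.99 + 1.90 = 12.50
α = (k/(k−1))·(1 − ΣVar(i)/total variance) = (7/6)·(1 − 12.50/41.88) = 0.818

α = 0.818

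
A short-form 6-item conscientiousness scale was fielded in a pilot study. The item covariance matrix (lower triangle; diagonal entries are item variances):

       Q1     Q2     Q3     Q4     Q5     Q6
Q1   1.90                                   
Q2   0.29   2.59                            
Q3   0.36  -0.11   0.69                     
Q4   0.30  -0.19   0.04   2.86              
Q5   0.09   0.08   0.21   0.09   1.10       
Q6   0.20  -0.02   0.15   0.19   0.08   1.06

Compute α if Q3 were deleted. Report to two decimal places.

α = 0.24

Remaining items: Q1, Q2, Q4, Q5, Q6 (k = 5).
sum of item variances = 1.90 + 2.59 + 2.86 + 1.10 + 1.06 = 9.51
Var(T) = 9.51 + 2 × 1.11 = 11.73
α (item deleted) = (5/4)·(1 − 9.51/11.73) = 0.24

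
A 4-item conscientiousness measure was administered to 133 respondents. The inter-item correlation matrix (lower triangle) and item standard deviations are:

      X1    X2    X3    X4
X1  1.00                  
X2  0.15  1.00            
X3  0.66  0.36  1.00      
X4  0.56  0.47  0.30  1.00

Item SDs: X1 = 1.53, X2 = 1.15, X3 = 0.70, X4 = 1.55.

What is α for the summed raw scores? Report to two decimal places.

Σσ²ᵢ = 1.53² + 1.15² + 0.70² + 1.55² = 6.5559
Covariances σ_ij = r_ij · s_i · s_j:
  σ(X1,X2) = 0.15 × 1.53 × 1.15 = 0.2639
  σ(X1,X3) = 0.66 × 1.53 × 0.70 = 0.7069
  σ(X1,X4) = 0.56 × 1.53 × 1.55 = 1.3280
  σ(X2,X3) = 0.36 × 1.15 × 0.70 = 0.2898
  σ(X2,X4) = 0.47 × 1.15 × 1.55 = 0.8378
  σ(X3,X4) = 0.30 × 0.70 × 1.55 = 0.3255
σ²_T = Σσ²ᵢ + 2·Σσ_ij = 6.5559 + 2 × 3.7519 = 14.0597
α = (4/3)·(1 − 6.5559/14.0597) = 0.71

α = 0.71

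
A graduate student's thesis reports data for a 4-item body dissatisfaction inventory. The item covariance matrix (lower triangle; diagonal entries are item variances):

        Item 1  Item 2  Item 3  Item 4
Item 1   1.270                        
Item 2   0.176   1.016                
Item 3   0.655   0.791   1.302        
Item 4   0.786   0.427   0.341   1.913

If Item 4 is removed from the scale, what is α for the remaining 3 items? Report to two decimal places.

Remaining items: Item 1, Item 2, Item 3 (k = 3).
ΣVar(i) = 1.270 + 1.016 + 1.302 = 3.588
σ²_total = 3.588 + 2 × 1.622 = 6.832
α (item deleted) = (3/2)·(1 − 3.588/6.832) = 0.71

α = 0.71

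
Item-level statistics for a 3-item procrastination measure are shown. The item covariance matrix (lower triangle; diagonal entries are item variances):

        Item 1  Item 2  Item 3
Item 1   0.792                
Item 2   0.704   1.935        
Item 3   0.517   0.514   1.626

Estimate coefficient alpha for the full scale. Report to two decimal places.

coefficient alpha = 0.67

Σσᵢ² = 0.792 + 1.935 + 1.626 = 4.353
Sum of off-diagonal covariances = 1.735
σ²_total = 4.353 + 2 × 1.735 = 7.823
α = (k/(k−1))·(1 − Σσᵢ²/σ²_total) = (3/2)·(1 − 4.353/7.823) = 0.67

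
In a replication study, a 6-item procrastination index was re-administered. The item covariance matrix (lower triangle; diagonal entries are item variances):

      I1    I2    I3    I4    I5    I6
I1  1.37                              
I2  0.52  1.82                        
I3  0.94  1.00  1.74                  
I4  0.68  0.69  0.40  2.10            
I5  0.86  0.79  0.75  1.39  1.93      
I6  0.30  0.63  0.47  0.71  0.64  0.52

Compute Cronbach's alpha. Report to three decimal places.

Σσᵢ² = 1.37 + 1.82 + 1.74 + 2.10 + 1.93 + 0.52 = 9.48
Sum of off-diagonal covariances = 10.77
Var(T) = 9.48 + 2 × 10.77 = 31.02
α = (k/(k−1))·(1 − Σσᵢ²/Var(T)) = (6/5)·(1 − 9.48/31.02) = 0.833

Cronbach's alpha = 0.833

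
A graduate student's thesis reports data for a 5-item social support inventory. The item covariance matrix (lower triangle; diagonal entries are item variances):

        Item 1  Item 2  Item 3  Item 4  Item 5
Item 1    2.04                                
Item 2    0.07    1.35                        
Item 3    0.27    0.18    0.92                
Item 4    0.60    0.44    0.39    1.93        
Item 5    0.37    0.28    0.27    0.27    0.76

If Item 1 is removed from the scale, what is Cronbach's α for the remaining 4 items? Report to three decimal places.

Remaining items: Item 2, Item 3, Item 4, Item 5 (k = 4).
ΣVar(i) = 1.35 + 0.92 + 1.93 + 0.76 = 4.96
σ²_T = 4.96 + 2 × 1.83 = 8.62
α (item deleted) = (4/3)·(1 − 4.96/8.62) = 0.566

α = 0.566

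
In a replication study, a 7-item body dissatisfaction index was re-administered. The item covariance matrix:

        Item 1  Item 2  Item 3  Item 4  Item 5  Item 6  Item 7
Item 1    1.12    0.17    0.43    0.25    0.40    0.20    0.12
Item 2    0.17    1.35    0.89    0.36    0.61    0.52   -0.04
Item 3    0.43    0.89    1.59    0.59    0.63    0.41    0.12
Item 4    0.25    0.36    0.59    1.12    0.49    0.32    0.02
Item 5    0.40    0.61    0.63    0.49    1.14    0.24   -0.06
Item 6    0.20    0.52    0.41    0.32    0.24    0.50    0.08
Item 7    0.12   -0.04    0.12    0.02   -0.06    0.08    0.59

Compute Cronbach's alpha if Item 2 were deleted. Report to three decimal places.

Remaining items: Item 1, Item 3, Item 4, Item 5, Item 6, Item 7 (k = 6).
Σσᵢ² = 1.12 + 1.59 + 1.12 + 1.14 + 0.50 + 0.59 = 6.06
σ²_T = 6.06 + 2 × 4.24 = 14.54
α (item deleted) = (6/5)·(1 − 6.06/14.54) = 0.700

Cronbach's alpha = 0.700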